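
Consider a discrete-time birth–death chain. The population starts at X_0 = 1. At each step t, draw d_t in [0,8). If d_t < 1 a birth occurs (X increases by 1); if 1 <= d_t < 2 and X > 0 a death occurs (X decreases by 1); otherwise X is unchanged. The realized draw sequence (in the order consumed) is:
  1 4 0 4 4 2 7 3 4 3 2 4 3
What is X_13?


t=0: X=1, d=1 → death, X_1=0
t=1: X=0, d=4 → hold, X_2=0
t=2: X=0, d=0 → birth, X_3=1
t=3: X=1, d=4 → hold, X_4=1
t=4: X=1, d=4 → hold, X_5=1
t=5: X=1, d=2 → hold, X_6=1
t=6: X=1, d=7 → hold, X_7=1
t=7: X=1, d=3 → hold, X_8=1
t=8: X=1, d=4 → hold, X_9=1
t=9: X=1, d=3 → hold, X_10=1
t=10: X=1, d=2 → hold, X_11=1
t=11: X=1, d=4 → hold, X_12=1
t=12: X=1, d=3 → hold, X_13=1

1


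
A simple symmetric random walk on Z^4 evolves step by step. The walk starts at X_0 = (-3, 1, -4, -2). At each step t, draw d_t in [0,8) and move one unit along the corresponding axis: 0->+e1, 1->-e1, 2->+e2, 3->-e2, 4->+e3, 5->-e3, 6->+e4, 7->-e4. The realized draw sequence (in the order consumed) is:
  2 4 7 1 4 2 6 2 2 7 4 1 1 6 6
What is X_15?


t=0: X=(-3, 1, -4, -2), d=2 → +e2, X_1=(-3, 2, -4, -2)
t=1: X=(-3, 2, -4, -2), d=4 → +e3, X_2=(-3, 2, -3, -2)
t=2: X=(-3, 2, -3, -2), d=7 → -e4, X_3=(-3, 2, -3, -3)
t=3: X=(-3, 2, -3, -3), d=1 → -e1, X_4=(-4, 2, -3, -3)
t=4: X=(-4, 2, -3, -3), d=4 → +e3, X_5=(-4, 2, -2, -3)
t=5: X=(-4, 2, -2, -3), d=2 → +e2, X_6=(-4, 3, -2, -3)
t=6: X=(-4, 3, -2, -3), d=6 → +e4, X_7=(-4, 3, -2, -2)
t=7: X=(-4, 3, -2, -2), d=2 → +e2, X_8=(-4, 4, -2, -2)
t=8: X=(-4, 4, -2, -2), d=2 → +e2, X_9=(-4, 5, -2, -2)
t=9: X=(-4, 5, -2, -2), d=7 → -e4, X_10=(-4, 5, -2, -3)
t=10: X=(-4, 5, -2, -3), d=4 → +e3, X_11=(-4, 5, -1, -3)
t=11: X=(-4, 5, -1, -3), d=1 → -e1, X_12=(-5, 5, -1, -3)
t=12: X=(-5, 5, -1, -3), d=1 → -e1, X_13=(-6, 5, -1, -3)
t=13: X=(-6, 5, -1, -3), d=6 → +e4, X_14=(-6, 5, -1, -2)
t=14: X=(-6, 5, -1, -2), d=6 → +e4, X_15=(-6, 5, -1, -1)

(-6, 5, -1, -1)


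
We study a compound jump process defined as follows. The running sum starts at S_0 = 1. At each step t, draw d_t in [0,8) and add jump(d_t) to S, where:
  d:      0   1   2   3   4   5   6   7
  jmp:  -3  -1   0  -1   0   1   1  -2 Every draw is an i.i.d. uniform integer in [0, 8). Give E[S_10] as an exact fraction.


Outcome values over d=0..7: [-3, -1, 0, -1, 0, 1, 1, -2]
Σy = -5, Σy² = 17, M = 8
μ = -5/8 = -5/8,  σ² = 17/8 − (-5/8)² = 111/64
E[S_10] = 1 + 10·(-5/8) = -21/4

-21/4


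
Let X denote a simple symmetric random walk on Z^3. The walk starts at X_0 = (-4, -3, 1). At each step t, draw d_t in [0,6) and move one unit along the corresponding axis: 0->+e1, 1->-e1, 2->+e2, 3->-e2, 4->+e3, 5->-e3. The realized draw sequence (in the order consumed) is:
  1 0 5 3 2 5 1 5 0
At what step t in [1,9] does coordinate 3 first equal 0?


t=0: X=(-4, -3, 1), d=1 → -e1, X_1=(-5, -3, 1)
t=1: X=(-5, -3, 1), d=0 → +e1, X_2=(-4, -3, 1)
t=2: X=(-4, -3, 1), d=5 → -e3, X_3=(-4, -3, 0)
t=3: X=(-4, -3, 0), d=3 → -e2, X_4=(-4, -4, 0)
t=4: X=(-4, -4, 0), d=2 → +e2, X_5=(-4, -3, 0)
t=5: X=(-4, -3, 0), d=5 → -e3, X_6=(-4, -3, -1)
t=6: X=(-4, -3, -1), d=1 → -e1, X_7=(-5, -3, -1)
t=7: X=(-5, -3, -1), d=5 → -e3, X_8=(-5, -3, -2)
t=8: X=(-5, -3, -2), d=0 → +e1, X_9=(-4, -3, -2)

3


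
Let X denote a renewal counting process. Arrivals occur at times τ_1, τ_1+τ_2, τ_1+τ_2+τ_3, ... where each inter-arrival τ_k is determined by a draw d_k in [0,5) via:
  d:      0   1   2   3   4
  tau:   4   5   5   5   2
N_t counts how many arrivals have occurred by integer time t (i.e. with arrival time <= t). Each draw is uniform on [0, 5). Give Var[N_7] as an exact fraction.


3884/15625

Inter-arrival values over d=0..4: [4, 5, 5, 5, 2]
Each d has probability 1/5, so the pmf of τ is: f(2) = 1/5, f(4) = 1/5, f(5) = 3/5
Let p_n(j) = P(N_n = j), with p_0 = [1]. Condition on τ_1: p_n(0) = P(τ > n), and for j >= 1, p_n(j) = Σ_{k<=n} f(k)·p_{n−k}(j−1)
p_1 = [1]  (j = 0)
p_2 = [4/5, 1/5]  (j = 0..1)
p_3 = [4/5, 1/5]  (j = 0..1)
p_4 = [3/5, 9/25, 1/25]  (j = 0..2)
p_5 = [0, 24/25, 1/25]  (j = 0..2)
p_6 = [0, 22/25, 14/125, 1/125]  (j = 0..3)
p_7 = [0, 16/25, 44/125, 1/125]  (j = 0..3)
E[N_7] = Σ j·p_7(j) = 171/125;  E[N_7²] = Σ j²·p_7(j) = 53/25
Var[N_7] = 53/25 − (171/125)² = 3884/15625


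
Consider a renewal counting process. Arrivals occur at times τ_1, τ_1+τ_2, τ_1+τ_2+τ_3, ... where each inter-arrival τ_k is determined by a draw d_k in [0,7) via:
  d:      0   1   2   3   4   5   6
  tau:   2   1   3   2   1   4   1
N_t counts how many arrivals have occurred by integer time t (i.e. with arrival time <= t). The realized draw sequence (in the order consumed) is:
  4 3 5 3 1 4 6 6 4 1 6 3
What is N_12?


7

draw d_1=4: τ_1=1, arrival time A_1=1
draw d_2=3: τ_2=2, arrival time A_2=3
draw d_3=5: τ_3=4, arrival time A_3=7
draw d_4=3: τ_4=2, arrival time A_4=9
draw d_5=1: τ_5=1, arrival time A_5=10
draw d_6=4: τ_6=1, arrival time A_6=11
draw d_7=6: τ_7=1, arrival time A_7=12
draw d_8=6: τ_8=1, arrival time A_8=13
draw d_9=4: τ_9=1, arrival time A_9=14
draw d_10=1: τ_10=1, arrival time A_10=15
draw d_11=6: τ_11=1, arrival time A_11=16
draw d_12=3: τ_12=2, arrival time A_12=18
N_t over t=0..12: 0:0 1:1 2:1 3:2 4:2 5:2 6:2 7:3 8:3 9:4 10:5 11:6 12:7


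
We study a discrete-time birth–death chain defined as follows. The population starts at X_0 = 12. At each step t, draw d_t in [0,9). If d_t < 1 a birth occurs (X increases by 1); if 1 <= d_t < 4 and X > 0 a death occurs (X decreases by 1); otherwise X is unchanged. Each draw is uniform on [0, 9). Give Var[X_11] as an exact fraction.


352/81

X can drop by at most 1 per step and X_0 = 12 > T = 11, so X_t >= 12 − t >= 1 > 0 for every t <= 11: the floor at 0 (the 'and X > 0' condition) never binds. Hence X_11 = X_0 + Σ_{t<11} Y_t with i.i.d. increments Y_t = y(d_t) ∈ {+1, −1, 0}.
Outcome values over d=0..8: [1, -1, -1, -1, 0, 0, 0, 0, 0]
Σy = -2, Σy² = 4, M = 9
μ = -2/9 = -2/9,  σ² = 4/9 − (-2/9)² = 32/81
Independent increments: Var[X_11] = 11·σ² = 11·(32/81) = 352/81


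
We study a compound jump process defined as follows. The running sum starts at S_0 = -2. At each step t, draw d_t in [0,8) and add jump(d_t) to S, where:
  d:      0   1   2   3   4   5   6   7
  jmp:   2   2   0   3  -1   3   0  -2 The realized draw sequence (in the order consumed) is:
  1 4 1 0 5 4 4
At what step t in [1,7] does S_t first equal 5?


t=0: S=-2, d=1, jump=2, S_1=0
t=1: S=0, d=4, jump=-1, S_2=-1
t=2: S=-1, d=1, jump=2, S_3=1
t=3: S=1, d=0, jump=2, S_4=3
t=4: S=3, d=5, jump=3, S_5=6
t=5: S=6, d=4, jump=-1, S_6=5
t=6: S=5, d=4, jump=-1, S_7=4

6


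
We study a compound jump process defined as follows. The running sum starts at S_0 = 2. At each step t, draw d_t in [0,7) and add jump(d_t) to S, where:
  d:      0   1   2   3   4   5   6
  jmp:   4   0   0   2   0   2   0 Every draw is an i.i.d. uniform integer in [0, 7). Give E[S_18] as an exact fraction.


158/7

Outcome values over d=0..6: [4, 0, 0, 2, 0, 2, 0]
Σy = 8, Σy² = 24, M = 7
μ = 8/7 = 8/7,  σ² = 24/7 − (8/7)² = 104/49
E[S_18] = 2 + 18·(8/7) = 158/7


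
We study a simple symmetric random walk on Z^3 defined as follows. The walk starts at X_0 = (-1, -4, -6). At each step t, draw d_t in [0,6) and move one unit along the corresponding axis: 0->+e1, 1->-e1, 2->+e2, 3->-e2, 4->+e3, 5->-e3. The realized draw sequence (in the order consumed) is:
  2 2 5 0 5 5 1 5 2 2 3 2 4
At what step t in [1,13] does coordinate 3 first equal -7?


t=0: X=(-1, -4, -6), d=2 → +e2, X_1=(-1, -3, -6)
t=1: X=(-1, -3, -6), d=2 → +e2, X_2=(-1, -2, -6)
t=2: X=(-1, -2, -6), d=5 → -e3, X_3=(-1, -2, -7)
t=3: X=(-1, -2, -7), d=0 → +e1, X_4=(0, -2, -7)
t=4: X=(0, -2, -7), d=5 → -e3, X_5=(0, -2, -8)
t=5: X=(0, -2, -8), d=5 → -e3, X_6=(0, -2, -9)
t=6: X=(0, -2, -9), d=1 → -e1, X_7=(-1, -2, -9)
t=7: X=(-1, -2, -9), d=5 → -e3, X_8=(-1, -2, -10)
t=8: X=(-1, -2, -10), d=2 → +e2, X_9=(-1, -1, -10)
t=9: X=(-1, -1, -10), d=2 → +e2, X_10=(-1, 0, -10)
t=10: X=(-1, 0, -10), d=3 → -e2, X_11=(-1, -1, -10)
t=11: X=(-1, -1, -10), d=2 → +e2, X_12=(-1, 0, -10)
t=12: X=(-1, 0, -10), d=4 → +e3, X_13=(-1, 0, -9)

3


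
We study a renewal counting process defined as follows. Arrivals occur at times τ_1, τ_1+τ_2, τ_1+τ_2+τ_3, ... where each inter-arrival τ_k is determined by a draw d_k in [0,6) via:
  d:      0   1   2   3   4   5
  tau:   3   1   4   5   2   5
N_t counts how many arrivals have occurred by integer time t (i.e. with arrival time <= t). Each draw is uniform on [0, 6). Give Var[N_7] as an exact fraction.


47685788303/78364164096

Inter-arrival values over d=0..5: [3, 1, 4, 5, 2, 5]
Each d has probability 1/6, so the pmf of τ is: f(1) = 1/6, f(2) = 1/6, f(3) = 1/6, f(4) = 1/6, f(5) = 1/3
Let p_n(j) = P(N_n = j), with p_0 = [1]. Condition on τ_1: p_n(0) = P(τ > n), and for j >= 1, p_n(j) = Σ_{k<=n} f(k)·p_{n−k}(j−1)
p_1 = [5/6, 1/6]  (j = 0..1)
p_2 = [2/3, 11/36, 1/36]  (j = 0..2)
p_3 = [1/2, 5/12, 17/216, 1/216]  (j = 0..3)
p_4 = [1/3, 1/2, 4/27, 23/1296, 1/1296]  (j = 0..4)
p_5 = [0, 13/18, 25/108, 55/1296, 29/7776, 1/7776]  (j = 0..5)
p_6 = [0, 19/36, 41/108, 35/432, 7/648, 35/46656, 1/46656]  (j = 0..6)
p_7 = [0, 13/36, 25/54, 193/1296, 7/288, 119/46656, 41/279936, 1/279936]  (j = 0..7)
E[N_7] = Σ j·p_7(j) = 516391/279936;  E[N_7²] = Σ j²·p_7(j) = 1122919/279936
Var[N_7] = 1122919/279936 − (516391/279936)² = 47685788303/78364164096


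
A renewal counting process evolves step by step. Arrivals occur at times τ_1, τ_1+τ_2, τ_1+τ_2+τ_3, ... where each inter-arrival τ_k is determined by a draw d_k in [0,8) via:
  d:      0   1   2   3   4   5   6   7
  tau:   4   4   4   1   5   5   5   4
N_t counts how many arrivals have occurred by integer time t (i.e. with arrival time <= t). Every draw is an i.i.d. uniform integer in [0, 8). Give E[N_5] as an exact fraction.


37449/32768

Inter-arrival values over d=0..7: [4, 4, 4, 1, 5, 5, 5, 4]
Each d has probability 1/8, so the pmf of τ is: f(1) = 1/8, f(4) = 1/2, f(5) = 3/8
Renewal equation for m(n) = E[N_n]: condition on τ_1 = k (if k <= n, one arrival plus a fresh copy on the remaining n−k steps): m(n) = F(n) + Σ_{k<=n} f(k)·m(n−k), where F(n) = P(τ <= n) and m(0) = 0
m(1) = F(1) = 1/8
m(2) = F(2) + f(1)·m(1) = 1/8 + 1/8·1/8 = 9/64
m(3) = F(3) + f(1)·m(2) = 1/8 + 1/8·9/64 = 73/512
m(4) = F(4) + f(1)·m(3) = 5/8 + 1/8·73/512 = 2633/4096
m(5) = F(5) + f(1)·m(4) + f(4)·m(1) = 1 + 1/8·2633/4096 + 1/2·1/8 = 37449/32768
E[N_5] = m(5) = 37449/32768


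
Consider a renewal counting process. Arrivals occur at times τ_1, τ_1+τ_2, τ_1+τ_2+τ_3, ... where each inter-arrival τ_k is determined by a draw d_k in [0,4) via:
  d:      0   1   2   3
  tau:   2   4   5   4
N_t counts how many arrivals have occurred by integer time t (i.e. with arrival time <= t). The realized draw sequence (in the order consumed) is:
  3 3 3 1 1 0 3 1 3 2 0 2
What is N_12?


3

draw d_1=3: τ_1=4, arrival time A_1=4
draw d_2=3: τ_2=4, arrival time A_2=8
draw d_3=3: τ_3=4, arrival time A_3=12
draw d_4=1: τ_4=4, arrival time A_4=16
draw d_5=1: τ_5=4, arrival time A_5=20
draw d_6=0: τ_6=2, arrival time A_6=22
draw d_7=3: τ_7=4, arrival time A_7=26
draw d_8=1: τ_8=4, arrival time A_8=30
draw d_9=3: τ_9=4, arrival time A_9=34
draw d_10=2: τ_10=5, arrival time A_10=39
draw d_11=0: τ_11=2, arrival time A_11=41
draw d_12=2: τ_12=5, arrival time A_12=46
N_t over t=0..12: 0:0 1:0 2:0 3:0 4:1 5:1 6:1 7:1 8:2 9:2 10:2 11:2 12:3


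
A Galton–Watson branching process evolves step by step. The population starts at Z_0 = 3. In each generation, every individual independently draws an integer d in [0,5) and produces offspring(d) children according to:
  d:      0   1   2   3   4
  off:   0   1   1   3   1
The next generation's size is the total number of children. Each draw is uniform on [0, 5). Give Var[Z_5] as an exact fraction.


Outcome values over d=0..4: [0, 1, 1, 3, 1]
Σy = 6, Σy² = 12, M = 5
μ = 6/5 = 6/5,  σ² = 12/5 − (6/5)² = 24/25
V_0 = 0, E_0 = 3
V_1 = 24/25·E_0 + (6/5)²·V_0 = 72/25;  E_1 = 18/5
V_2 = 24/25·E_1 + (6/5)²·V_1 = 4752/625;  E_2 = 108/25
V_3 = 24/25·E_2 + (6/5)²·V_2 = 235872/15625;  E_3 = 648/125
V_4 = 24/25·E_3 + (6/5)²·V_3 = 10435392/390625;  E_4 = 3888/625
V_5 = 24/25·E_4 + (6/5)²·V_4 = 433994112/9765625;  E_5 = 23328/3125

433994112/9765625


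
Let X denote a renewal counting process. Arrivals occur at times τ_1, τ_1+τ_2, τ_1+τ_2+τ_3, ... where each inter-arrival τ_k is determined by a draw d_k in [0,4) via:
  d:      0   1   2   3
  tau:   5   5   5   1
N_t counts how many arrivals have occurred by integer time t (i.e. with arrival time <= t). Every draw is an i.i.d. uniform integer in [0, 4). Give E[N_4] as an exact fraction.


Inter-arrival values over d=0..3: [5, 5, 5, 1]
Each d has probability 1/4, so the pmf of τ is: f(1) = 1/4, f(5) = 3/4
Renewal equation for m(n) = E[N_n]: condition on τ_1 = k (if k <= n, one arrival plus a fresh copy on the remaining n−k steps): m(n) = F(n) + Σ_{k<=n} f(k)·m(n−k), where F(n) = P(τ <= n) and m(0) = 0
m(1) = F(1) = 1/4
m(2) = F(2) + f(1)·m(1) = 1/4 + 1/4·1/4 = 5/16
m(3) = F(3) + f(1)·m(2) = 1/4 + 1/4·5/16 = 21/64
m(4) = F(4) + f(1)·m(3) = 1/4 + 1/4·21/64 = 85/256
E[N_4] = m(4) = 85/256

85/256


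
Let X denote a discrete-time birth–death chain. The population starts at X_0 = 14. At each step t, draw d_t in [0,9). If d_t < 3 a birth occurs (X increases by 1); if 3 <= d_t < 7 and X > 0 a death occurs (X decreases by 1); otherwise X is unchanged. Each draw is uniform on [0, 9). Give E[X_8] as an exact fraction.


118/9

X can drop by at most 1 per step and X_0 = 14 > T = 8, so X_t >= 14 − t >= 6 > 0 for every t <= 8: the floor at 0 (the 'and X > 0' condition) never binds. Hence X_8 = X_0 + Σ_{t<8} Y_t with i.i.d. increments Y_t = y(d_t) ∈ {+1, −1, 0}.
Outcome values over d=0..8: [1, 1, 1, -1, -1, -1, -1, 0, 0]
Σy = -1, Σy² = 7, M = 9
μ = -1/9 = -1/9,  σ² = 7/9 − (-1/9)² = 62/81
E[X_8] = 14 + 8·(-1/9) = 118/9


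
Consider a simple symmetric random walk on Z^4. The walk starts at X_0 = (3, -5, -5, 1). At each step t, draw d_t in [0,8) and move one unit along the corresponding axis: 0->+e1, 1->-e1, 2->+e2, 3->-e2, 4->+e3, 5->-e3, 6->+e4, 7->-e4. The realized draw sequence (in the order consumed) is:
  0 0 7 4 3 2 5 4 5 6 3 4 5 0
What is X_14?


(6, -6, -5, 1)

t=0: X=(3, -5, -5, 1), d=0 → +e1, X_1=(4, -5, -5, 1)
t=1: X=(4, -5, -5, 1), d=0 → +e1, X_2=(5, -5, -5, 1)
t=2: X=(5, -5, -5, 1), d=7 → -e4, X_3=(5, -5, -5, 0)
t=3: X=(5, -5, -5, 0), d=4 → +e3, X_4=(5, -5, -4, 0)
t=4: X=(5, -5, -4, 0), d=3 → -e2, X_5=(5, -6, -4, 0)
t=5: X=(5, -6, -4, 0), d=2 → +e2, X_6=(5, -5, -4, 0)
t=6: X=(5, -5, -4, 0), d=5 → -e3, X_7=(5, -5, -5, 0)
t=7: X=(5, -5, -5, 0), d=4 → +e3, X_8=(5, -5, -4, 0)
t=8: X=(5, -5, -4, 0), d=5 → -e3, X_9=(5, -5, -5, 0)
t=9: X=(5, -5, -5, 0), d=6 → +e4, X_10=(5, -5, -5, 1)
t=10: X=(5, -5, -5, 1), d=3 → -e2, X_11=(5, -6, -5, 1)
t=11: X=(5, -6, -5, 1), d=4 → +e3, X_12=(5, -6, -4, 1)
t=12: X=(5, -6, -4, 1), d=5 → -e3, X_13=(5, -6, -5, 1)
t=13: X=(5, -6, -5, 1), d=0 → +e1, X_14=(6, -6, -5, 1)


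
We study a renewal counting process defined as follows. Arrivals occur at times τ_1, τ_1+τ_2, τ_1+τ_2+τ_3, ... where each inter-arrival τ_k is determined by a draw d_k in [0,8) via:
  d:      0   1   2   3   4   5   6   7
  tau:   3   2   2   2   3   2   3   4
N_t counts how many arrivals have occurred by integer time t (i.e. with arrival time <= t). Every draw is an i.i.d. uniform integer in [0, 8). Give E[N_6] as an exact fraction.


129/64

Inter-arrival values over d=0..7: [3, 2, 2, 2, 3, 2, 3, 4]
Each d has probability 1/8, so the pmf of τ is: f(2) = 1/2, f(3) = 3/8, f(4) = 1/8
Renewal equation for m(n) = E[N_n]: condition on τ_1 = k (if k <= n, one arrival plus a fresh copy on the remaining n−k steps): m(n) = F(n) + Σ_{k<=n} f(k)·m(n−k), where F(n) = P(τ <= n) and m(0) = 0
m(1) = F(1) = 0
m(2) = F(2) = 1/2
m(3) = F(3) = 7/8
m(4) = F(4) + f(2)·m(2) = 1 + 1/2·1/2 = 5/4
m(5) = F(5) + f(2)·m(3) + f(3)·m(2) = 1 + 1/2·7/8 + 3/8·1/2 = 13/8
m(6) = F(6) + f(2)·m(4) + f(3)·m(3) + f(4)·m(2) = 1 + 1/2·5/4 + 3/8·7/8 + 1/8·1/2 = 129/64
E[N_6] = m(6) = 129/64


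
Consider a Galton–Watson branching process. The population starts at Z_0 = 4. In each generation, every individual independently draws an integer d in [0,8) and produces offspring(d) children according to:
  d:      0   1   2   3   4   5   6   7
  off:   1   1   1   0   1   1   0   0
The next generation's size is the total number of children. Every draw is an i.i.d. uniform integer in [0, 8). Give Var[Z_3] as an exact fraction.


48375/65536

Outcome values over d=0..7: [1, 1, 1, 0, 1, 1, 0, 0]
Σy = 5, Σy² = 5, M = 8
μ = 5/8 = 5/8,  σ² = 5/8 − (5/8)² = 15/64
V_0 = 0, E_0 = 4
V_1 = 15/64·E_0 + (5/8)²·V_0 = 15/16;  E_1 = 5/2
V_2 = 15/64·E_1 + (5/8)²·V_1 = 975/1024;  E_2 = 25/16
V_3 = 15/64·E_2 + (5/8)²·V_2 = 48375/65536;  E_3 = 125/128


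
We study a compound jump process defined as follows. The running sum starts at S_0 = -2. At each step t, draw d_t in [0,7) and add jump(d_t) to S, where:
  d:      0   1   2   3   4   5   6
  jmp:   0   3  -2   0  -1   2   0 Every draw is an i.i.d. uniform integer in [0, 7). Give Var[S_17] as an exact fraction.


Outcome values over d=0..6: [0, 3, -2, 0, -1, 2, 0]
Σy = 2, Σy² = 18, M = 7
μ = 2/7 = 2/7,  σ² = 18/7 − (2/7)² = 122/49
Independent increments: Var[S_17] = 17·σ² = 17·(122/49) = 2074/49

2074/49


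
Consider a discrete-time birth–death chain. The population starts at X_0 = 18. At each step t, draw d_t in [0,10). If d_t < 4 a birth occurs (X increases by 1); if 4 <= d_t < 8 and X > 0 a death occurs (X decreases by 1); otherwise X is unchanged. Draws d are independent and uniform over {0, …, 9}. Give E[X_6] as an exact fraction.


18

X can drop by at most 1 per step and X_0 = 18 > T = 6, so X_t >= 18 − t >= 12 > 0 for every t <= 6: the floor at 0 (the 'and X > 0' condition) never binds. Hence X_6 = X_0 + Σ_{t<6} Y_t with i.i.d. increments Y_t = y(d_t) ∈ {+1, −1, 0}.
Outcome values over d=0..9: [1, 1, 1, 1, -1, -1, -1, -1, 0, 0]
Σy = 0, Σy² = 8, M = 10
μ = 0/10 = 0,  σ² = 8/10 − (0)² = 4/5
E[X_6] = 18 + 6·(0) = 18


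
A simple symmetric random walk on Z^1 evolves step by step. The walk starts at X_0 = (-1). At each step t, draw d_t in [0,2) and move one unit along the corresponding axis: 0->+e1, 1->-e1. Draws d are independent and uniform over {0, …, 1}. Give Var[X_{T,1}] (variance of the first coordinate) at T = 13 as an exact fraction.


Outcome values over d=0..1: [1, -1]
Σy = 0, Σy² = 2, M = 2
μ = 0/2 = 0,  σ² = 2/2 − (0)² = 1
Independent increments: Var[X_13] = 13·σ² = 13·(1) = 13

13


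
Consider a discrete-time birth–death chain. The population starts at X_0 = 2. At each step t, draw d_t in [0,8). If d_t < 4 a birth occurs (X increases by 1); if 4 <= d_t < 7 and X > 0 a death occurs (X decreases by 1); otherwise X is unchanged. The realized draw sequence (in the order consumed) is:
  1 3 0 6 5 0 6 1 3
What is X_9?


5

t=0: X=2, d=1 → birth, X_1=3
t=1: X=3, d=3 → birth, X_2=4
t=2: X=4, d=0 → birth, X_3=5
t=3: X=5, d=6 → death, X_4=4
t=4: X=4, d=5 → death, X_5=3
t=5: X=3, d=0 → birth, X_6=4
t=6: X=4, d=6 → death, X_7=3
t=7: X=3, d=1 → birth, X_8=4
t=8: X=4, d=3 → birth, X_9=5


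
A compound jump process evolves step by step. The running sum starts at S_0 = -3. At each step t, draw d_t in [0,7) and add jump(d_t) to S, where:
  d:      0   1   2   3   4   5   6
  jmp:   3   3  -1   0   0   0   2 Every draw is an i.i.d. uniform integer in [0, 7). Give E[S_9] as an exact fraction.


6

Outcome values over d=0..6: [3, 3, -1, 0, 0, 0, 2]
Σy = 7, Σy² = 23, M = 7
μ = 7/7 = 1,  σ² = 23/7 − (1)² = 16/7
E[S_9] = -3 + 9·(1) = 6


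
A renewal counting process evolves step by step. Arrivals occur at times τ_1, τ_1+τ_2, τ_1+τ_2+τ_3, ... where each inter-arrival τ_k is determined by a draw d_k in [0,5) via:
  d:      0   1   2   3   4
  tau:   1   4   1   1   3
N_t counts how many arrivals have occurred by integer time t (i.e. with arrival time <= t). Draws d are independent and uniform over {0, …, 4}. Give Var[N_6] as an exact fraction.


Inter-arrival values over d=0..4: [1, 4, 1, 1, 3]
Each d has probability 1/5, so the pmf of τ is: f(1) = 3/5, f(3) = 1/5, f(4) = 1/5
Let p_n(j) = P(N_n = j), with p_0 = [1]. Condition on τ_1: p_n(0) = P(τ > n), and for j >= 1, p_n(j) = Σ_{k<=n} f(k)·p_{n−k}(j−1)
p_1 = [2/5, 3/5]  (j = 0..1)
p_2 = [2/5, 6/25, 9/25]  (j = 0..2)
p_3 = [1/5, 11/25, 18/125, 27/125]  (j = 0..3)
p_4 = [0, 2/5, 48/125, 54/625, 81/625]  (j = 0..4)
p_5 = [0, 4/25, 51/125, 189/625, 162/3125, 243/3125]  (j = 0..5)
p_6 = [0, 3/25, 29/125, 216/625, 702/3125, 486/15625, 729/15625]  (j = 0..6)
E[N_6] = Σ j·p_6(j) = 46169/15625;  E[N_6²] = Σ j²·p_6(j) = 159529/15625
Var[N_6] = 159529/15625 − (46169/15625)² = 361064064/244140625

361064064/244140625


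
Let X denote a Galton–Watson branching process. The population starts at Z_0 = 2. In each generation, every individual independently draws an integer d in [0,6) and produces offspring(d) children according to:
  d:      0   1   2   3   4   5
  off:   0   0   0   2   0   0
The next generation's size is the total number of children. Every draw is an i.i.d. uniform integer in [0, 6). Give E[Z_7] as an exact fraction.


Outcome values over d=0..5: [0, 0, 0, 2, 0, 0]
Σy = 2, Σy² = 4, M = 6
μ = 2/6 = 1/3,  σ² = 4/6 − (1/3)² = 5/9
E[Z_0] = 2
E[Z_1] = 1/3·E[Z_0] = 2/3
E[Z_2] = 1/3·E[Z_1] = 2/9
E[Z_3] = 1/3·E[Z_2] = 2/27
E[Z_4] = 1/3·E[Z_3] = 2/81
E[Z_5] = 1/3·E[Z_4] = 2/243
E[Z_6] = 1/3·E[Z_5] = 2/729
E[Z_7] = 1/3·E[Z_6] = 2/2187

2/2187


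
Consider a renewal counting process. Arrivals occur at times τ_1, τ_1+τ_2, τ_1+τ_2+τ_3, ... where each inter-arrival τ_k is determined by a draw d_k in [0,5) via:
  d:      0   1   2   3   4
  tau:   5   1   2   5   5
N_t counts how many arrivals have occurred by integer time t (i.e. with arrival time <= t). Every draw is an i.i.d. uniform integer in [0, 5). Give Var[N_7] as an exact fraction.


Inter-arrival values over d=0..4: [5, 1, 2, 5, 5]
Each d has probability 1/5, so the pmf of τ is: f(1) = 1/5, f(2) = 1/5, f(5) = 3/5
Let p_n(j) = P(N_n = j), with p_0 = [1]. Condition on τ_1: p_n(0) = P(τ > n), and for j >= 1, p_n(j) = Σ_{k<=n} f(k)·p_{n−k}(j−1)
p_1 = [4/5, 1/5]  (j = 0..1)
p_2 = [3/5, 9/25, 1/25]  (j = 0..2)
p_3 = [3/5, 7/25, 14/125, 1/125]  (j = 0..3)
p_4 = [3/5, 6/25, 16/125, 19/625, 1/625]  (j = 0..4)
p_5 = [0, 21/25, 13/125, 6/125, 24/3125, 1/3125]  (j = 0..5)
p_6 = [0, 3/5, 42/125, 29/625, 49/3125, 29/15625, 1/15625]  (j = 0..6)
p_7 = [0, 9/25, 63/125, 14/125, 59/3125, 73/15625, 34/78125, 1/78125]  (j = 0..7)
E[N_7] = Σ j·p_7(j) = 141061/78125;  E[N_7²] = Σ j²·p_7(j) = 298373/78125
Var[N_7] = 298373/78125 − (141061/78125)² = 3412184904/6103515625

3412184904/6103515625


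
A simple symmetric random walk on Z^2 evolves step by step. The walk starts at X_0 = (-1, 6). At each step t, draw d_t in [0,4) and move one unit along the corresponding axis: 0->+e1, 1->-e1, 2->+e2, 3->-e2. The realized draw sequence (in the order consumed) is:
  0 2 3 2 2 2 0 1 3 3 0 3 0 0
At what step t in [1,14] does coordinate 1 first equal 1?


t=0: X=(-1, 6), d=0 → +e1, X_1=(0, 6)
t=1: X=(0, 6), d=2 → +e2, X_2=(0, 7)
t=2: X=(0, 7), d=3 → -e2, X_3=(0, 6)
t=3: X=(0, 6), d=2 → +e2, X_4=(0, 7)
t=4: X=(0, 7), d=2 → +e2, X_5=(0, 8)
t=5: X=(0, 8), d=2 → +e2, X_6=(0, 9)
t=6: X=(0, 9), d=0 → +e1, X_7=(1, 9)
t=7: X=(1, 9), d=1 → -e1, X_8=(0, 9)
t=8: X=(0, 9), d=3 → -e2, X_9=(0, 8)
t=9: X=(0, 8), d=3 → -e2, X_10=(0, 7)
t=10: X=(0, 7), d=0 → +e1, X_11=(1, 7)
t=11: X=(1, 7), d=3 → -e2, X_12=(1, 6)
t=12: X=(1, 6), d=0 → +e1, X_13=(2, 6)
t=13: X=(2, 6), d=0 → +e1, X_14=(3, 6)

7


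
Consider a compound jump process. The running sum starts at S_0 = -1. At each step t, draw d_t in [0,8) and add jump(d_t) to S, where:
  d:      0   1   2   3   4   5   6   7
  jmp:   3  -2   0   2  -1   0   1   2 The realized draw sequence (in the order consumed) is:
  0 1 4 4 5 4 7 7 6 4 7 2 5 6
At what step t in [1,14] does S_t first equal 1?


8

t=0: S=-1, d=0, jump=3, S_1=2
t=1: S=2, d=1, jump=-2, S_2=0
t=2: S=0, d=4, jump=-1, S_3=-1
t=3: S=-1, d=4, jump=-1, S_4=-2
t=4: S=-2, d=5, jump=0, S_5=-2
t=5: S=-2, d=4, jump=-1, S_6=-3
t=6: S=-3, d=7, jump=2, S_7=-1
t=7: S=-1, d=7, jump=2, S_8=1
t=8: S=1, d=6, jump=1, S_9=2
t=9: S=2, d=4, jump=-1, S_10=1
t=10: S=1, d=7, jump=2, S_11=3
t=11: S=3, d=2, jump=0, S_12=3
t=12: S=3, d=5, jump=0, S_13=3
t=13: S=3, d=6, jump=1, S_14=4


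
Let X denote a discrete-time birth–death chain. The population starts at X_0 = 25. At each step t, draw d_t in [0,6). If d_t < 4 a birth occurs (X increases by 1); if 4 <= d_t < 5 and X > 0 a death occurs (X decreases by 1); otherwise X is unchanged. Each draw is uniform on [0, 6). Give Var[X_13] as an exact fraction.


91/12

X can drop by at most 1 per step and X_0 = 25 > T = 13, so X_t >= 25 − t >= 12 > 0 for every t <= 13: the floor at 0 (the 'and X > 0' condition) never binds. Hence X_13 = X_0 + Σ_{t<13} Y_t with i.i.d. increments Y_t = y(d_t) ∈ {+1, −1, 0}.
Outcome values over d=0..5: [1, 1, 1, 1, -1, 0]
Σy = 3, Σy² = 5, M = 6
μ = 3/6 = 1/2,  σ² = 5/6 − (1/2)² = 7/12
Independent increments: Var[X_13] = 13·σ² = 13·(7/12) = 91/12


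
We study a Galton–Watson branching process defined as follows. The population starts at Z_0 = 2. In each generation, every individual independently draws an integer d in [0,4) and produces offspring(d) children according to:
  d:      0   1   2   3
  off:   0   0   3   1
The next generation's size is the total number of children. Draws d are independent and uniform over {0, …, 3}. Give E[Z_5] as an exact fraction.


2

Outcome values over d=0..3: [0, 0, 3, 1]
Σy = 4, Σy² = 10, M = 4
μ = 4/4 = 1,  σ² = 10/4 − (1)² = 3/2
E[Z_0] = 2
E[Z_1] = 1·E[Z_0] = 2
E[Z_2] = 1·E[Z_1] = 2
E[Z_3] = 1·E[Z_2] = 2
E[Z_4] = 1·E[Z_3] = 2
E[Z_5] = 1·E[Z_4] = 2


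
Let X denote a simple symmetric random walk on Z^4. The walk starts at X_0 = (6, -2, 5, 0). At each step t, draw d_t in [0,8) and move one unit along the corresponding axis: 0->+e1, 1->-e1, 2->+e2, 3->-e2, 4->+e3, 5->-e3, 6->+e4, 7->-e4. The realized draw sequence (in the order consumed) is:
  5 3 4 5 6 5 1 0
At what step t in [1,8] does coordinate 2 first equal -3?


t=0: X=(6, -2, 5, 0), d=5 → -e3, X_1=(6, -2, 4, 0)
t=1: X=(6, -2, 4, 0), d=3 → -e2, X_2=(6, -3, 4, 0)
t=2: X=(6, -3, 4, 0), d=4 → +e3, X_3=(6, -3, 5, 0)
t=3: X=(6, -3, 5, 0), d=5 → -e3, X_4=(6, -3, 4, 0)
t=4: X=(6, -3, 4, 0), d=6 → +e4, X_5=(6, -3, 4, 1)
t=5: X=(6, -3, 4, 1), d=5 → -e3, X_6=(6, -3, 3, 1)
t=6: X=(6, -3, 3, 1), d=1 → -e1, X_7=(5, -3, 3, 1)
t=7: X=(5, -3, 3, 1), d=0 → +e1, X_8=(6, -3, 3, 1)

2


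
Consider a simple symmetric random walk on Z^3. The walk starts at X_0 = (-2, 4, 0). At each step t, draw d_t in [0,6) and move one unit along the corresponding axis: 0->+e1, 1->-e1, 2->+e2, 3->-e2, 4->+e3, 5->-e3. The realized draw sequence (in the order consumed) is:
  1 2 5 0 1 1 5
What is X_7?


t=0: X=(-2, 4, 0), d=1 → -e1, X_1=(-3, 4, 0)
t=1: X=(-3, 4, 0), d=2 → +e2, X_2=(-3, 5, 0)
t=2: X=(-3, 5, 0), d=5 → -e3, X_3=(-3, 5, -1)
t=3: X=(-3, 5, -1), d=0 → +e1, X_4=(-2, 5, -1)
t=4: X=(-2, 5, -1), d=1 → -e1, X_5=(-3, 5, -1)
t=5: X=(-3, 5, -1), d=1 → -e1, X_6=(-4, 5, -1)
t=6: X=(-4, 5, -1), d=5 → -e3, X_7=(-4, 5, -2)

(-4, 5, -2)


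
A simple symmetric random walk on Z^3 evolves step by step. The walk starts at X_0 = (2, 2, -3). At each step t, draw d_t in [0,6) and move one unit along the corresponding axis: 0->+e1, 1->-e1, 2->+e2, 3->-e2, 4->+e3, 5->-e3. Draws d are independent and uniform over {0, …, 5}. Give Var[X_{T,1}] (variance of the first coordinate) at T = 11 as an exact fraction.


Outcome values over d=0..5: [1, -1, 0, 0, 0, 0]
Σy = 0, Σy² = 2, M = 6
μ = 0/6 = 0,  σ² = 2/6 − (0)² = 1/3
Independent increments: Var[X_11] = 11·σ² = 11·(1/3) = 11/3

11/3


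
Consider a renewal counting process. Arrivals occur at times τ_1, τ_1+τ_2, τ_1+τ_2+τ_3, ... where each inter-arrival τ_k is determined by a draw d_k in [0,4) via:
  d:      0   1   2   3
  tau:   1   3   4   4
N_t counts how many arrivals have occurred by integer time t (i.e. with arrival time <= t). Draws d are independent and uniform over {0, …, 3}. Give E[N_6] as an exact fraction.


Inter-arrival values over d=0..3: [1, 3, 4, 4]
Each d has probability 1/4, so the pmf of τ is: f(1) = 1/4, f(3) = 1/4, f(4) = 1/2
Renewal equation for m(n) = E[N_n]: condition on τ_1 = k (if k <= n, one arrival plus a fresh copy on the remaining n−k steps): m(n) = F(n) + Σ_{k<=n} f(k)·m(n−k), where F(n) = P(τ <= n) and m(0) = 0
m(1) = F(1) = 1/4
m(2) = F(2) + f(1)·m(1) = 1/4 + 1/4·1/4 = 5/16
m(3) = F(3) + f(1)·m(2) = 1/2 + 1/4·5/16 = 37/64
m(4) = F(4) + f(1)·m(3) + f(3)·m(1) = 1 + 1/4·37/64 + 1/4·1/4 = 309/256
m(5) = F(5) + f(1)·m(4) + f(3)·m(2) + f(4)·m(1) = 1 + 1/4·309/256 + 1/4·5/16 + 1/2·1/4 = 1541/1024
m(6) = F(6) + f(1)·m(5) + f(3)·m(3) + f(4)·m(2) = 1 + 1/4·1541/1024 + 1/4·37/64 + 1/2·5/16 = 6869/4096
E[N_6] = m(6) = 6869/4096

6869/4096


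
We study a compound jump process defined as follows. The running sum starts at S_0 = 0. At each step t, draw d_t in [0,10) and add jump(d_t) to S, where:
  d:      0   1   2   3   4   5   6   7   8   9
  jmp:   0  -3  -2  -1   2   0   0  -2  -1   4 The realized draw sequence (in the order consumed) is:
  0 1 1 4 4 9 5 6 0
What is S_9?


2

t=0: S=0, d=0, jump=0, S_1=0
t=1: S=0, d=1, jump=-3, S_2=-3
t=2: S=-3, d=1, jump=-3, S_3=-6
t=3: S=-6, d=4, jump=2, S_4=-4
t=4: S=-4, d=4, jump=2, S_5=-2
t=5: S=-2, d=9, jump=4, S_6=2
t=6: S=2, d=5, jump=0, S_7=2
t=7: S=2, d=6, jump=0, S_8=2
t=8: S=2, d=0, jump=0, S_9=2


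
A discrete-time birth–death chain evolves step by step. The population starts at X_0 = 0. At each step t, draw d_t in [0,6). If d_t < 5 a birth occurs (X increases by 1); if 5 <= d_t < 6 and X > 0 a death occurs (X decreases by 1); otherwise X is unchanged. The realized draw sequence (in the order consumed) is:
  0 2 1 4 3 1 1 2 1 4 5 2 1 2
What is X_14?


12

t=0: X=0, d=0 → birth, X_1=1
t=1: X=1, d=2 → birth, X_2=2
t=2: X=2, d=1 → birth, X_3=3
t=3: X=3, d=4 → birth, X_4=4
t=4: X=4, d=3 → birth, X_5=5
t=5: X=5, d=1 → birth, X_6=6
t=6: X=6, d=1 → birth, X_7=7
t=7: X=7, d=2 → birth, X_8=8
t=8: X=8, d=1 → birth, X_9=9
t=9: X=9, d=4 → birth, X_10=10
t=10: X=10, d=5 → death, X_11=9
t=11: X=9, d=2 → birth, X_12=10
t=12: X=10, d=1 → birth, X_13=11
t=13: X=11, d=2 → birth, X_14=12


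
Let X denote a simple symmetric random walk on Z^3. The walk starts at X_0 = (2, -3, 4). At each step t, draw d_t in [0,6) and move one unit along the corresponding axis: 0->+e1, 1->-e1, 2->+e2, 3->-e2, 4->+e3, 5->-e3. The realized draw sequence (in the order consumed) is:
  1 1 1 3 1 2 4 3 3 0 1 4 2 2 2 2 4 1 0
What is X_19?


t=0: X=(2, -3, 4), d=1 → -e1, X_1=(1, -3, 4)
t=1: X=(1, -3, 4), d=1 → -e1, X_2=(0, -3, 4)
t=2: X=(0, -3, 4), d=1 → -e1, X_3=(-1, -3, 4)
t=3: X=(-1, -3, 4), d=3 → -e2, X_4=(-1, -4, 4)
t=4: X=(-1, -4, 4), d=1 → -e1, X_5=(-2, -4, 4)
t=5: X=(-2, -4, 4), d=2 → +e2, X_6=(-2, -3, 4)
t=6: X=(-2, -3, 4), d=4 → +e3, X_7=(-2, -3, 5)
t=7: X=(-2, -3, 5), d=3 → -e2, X_8=(-2, -4, 5)
t=8: X=(-2, -4, 5), d=3 → -e2, X_9=(-2, -5, 5)
t=9: X=(-2, -5, 5), d=0 → +e1, X_10=(-1, -5, 5)
t=10: X=(-1, -5, 5), d=1 → -e1, X_11=(-2, -5, 5)
t=11: X=(-2, -5, 5), d=4 → +e3, X_12=(-2, -5, 6)
t=12: X=(-2, -5, 6), d=2 → +e2, X_13=(-2, -4, 6)
t=13: X=(-2, -4, 6), d=2 → +e2, X_14=(-2, -3, 6)
t=14: X=(-2, -3, 6), d=2 → +e2, X_15=(-2, -2, 6)
t=15: X=(-2, -2, 6), d=2 → +e2, X_16=(-2, -1, 6)
t=16: X=(-2, -1, 6), d=4 → +e3, X_17=(-2, -1, 7)
t=17: X=(-2, -1, 7), d=1 → -e1, X_18=(-3, -1, 7)
t=18: X=(-3, -1, 7), d=0 → +e1, X_19=(-2, -1, 7)

(-2, -1, 7)


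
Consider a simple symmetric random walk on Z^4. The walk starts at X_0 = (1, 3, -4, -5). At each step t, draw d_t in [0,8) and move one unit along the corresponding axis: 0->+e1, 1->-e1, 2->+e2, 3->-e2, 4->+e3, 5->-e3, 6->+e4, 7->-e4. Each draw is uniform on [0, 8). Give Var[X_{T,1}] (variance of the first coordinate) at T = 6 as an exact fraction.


Outcome values over d=0..7: [1, -1, 0, 0, 0, 0, 0, 0]
Σy = 0, Σy² = 2, M = 8
μ = 0/8 = 0,  σ² = 2/8 − (0)² = 1/4
Independent increments: Var[X_6] = 6·σ² = 6·(1/4) = 3/2

3/2


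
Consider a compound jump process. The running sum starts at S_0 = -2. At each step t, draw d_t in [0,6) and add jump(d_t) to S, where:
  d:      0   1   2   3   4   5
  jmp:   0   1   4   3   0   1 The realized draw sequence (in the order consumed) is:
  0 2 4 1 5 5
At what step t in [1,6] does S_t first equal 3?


4

t=0: S=-2, d=0, jump=0, S_1=-2
t=1: S=-2, d=2, jump=4, S_2=2
t=2: S=2, d=4, jump=0, S_3=2
t=3: S=2, d=1, jump=1, S_4=3
t=4: S=3, d=5, jump=1, S_5=4
t=5: S=4, d=5, jump=1, S_6=5


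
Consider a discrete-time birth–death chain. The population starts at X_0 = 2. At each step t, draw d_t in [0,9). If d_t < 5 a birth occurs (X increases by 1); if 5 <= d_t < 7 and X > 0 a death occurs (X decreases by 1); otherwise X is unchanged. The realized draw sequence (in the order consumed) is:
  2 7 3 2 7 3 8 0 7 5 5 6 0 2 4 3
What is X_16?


8

t=0: X=2, d=2 → birth, X_1=3
t=1: X=3, d=7 → hold, X_2=3
t=2: X=3, d=3 → birth, X_3=4
t=3: X=4, d=2 → birth, X_4=5
t=4: X=5, d=7 → hold, X_5=5
t=5: X=5, d=3 → birth, X_6=6
t=6: X=6, d=8 → hold, X_7=6
t=7: X=6, d=0 → birth, X_8=7
t=8: X=7, d=7 → hold, X_9=7
t=9: X=7, d=5 → death, X_10=6
t=10: X=6, d=5 → death, X_11=5
t=11: X=5, d=6 → death, X_12=4
t=12: X=4, d=0 → birth, X_13=5
t=13: X=5, d=2 → birth, X_14=6
t=14: X=6, d=4 → birth, X_15=7
t=15: X=7, d=3 → birth, X_16=8


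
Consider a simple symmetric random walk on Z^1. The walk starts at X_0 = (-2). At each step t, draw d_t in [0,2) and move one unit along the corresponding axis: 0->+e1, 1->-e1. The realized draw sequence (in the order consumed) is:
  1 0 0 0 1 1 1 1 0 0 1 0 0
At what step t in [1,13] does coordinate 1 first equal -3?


t=0: X=(-2), d=1 → -e1, X_1=(-3)
t=1: X=(-3), d=0 → +e1, X_2=(-2)
t=2: X=(-2), d=0 → +e1, X_3=(-1)
t=3: X=(-1), d=0 → +e1, X_4=(0)
t=4: X=(0), d=1 → -e1, X_5=(-1)
t=5: X=(-1), d=1 → -e1, X_6=(-2)
t=6: X=(-2), d=1 → -e1, X_7=(-3)
t=7: X=(-3), d=1 → -e1, X_8=(-4)
t=8: X=(-4), d=0 → +e1, X_9=(-3)
t=9: X=(-3), d=0 → +e1, X_10=(-2)
t=10: X=(-2), d=1 → -e1, X_11=(-3)
t=11: X=(-3), d=0 → +e1, X_12=(-2)
t=12: X=(-2), d=0 → +e1, X_13=(-1)

1


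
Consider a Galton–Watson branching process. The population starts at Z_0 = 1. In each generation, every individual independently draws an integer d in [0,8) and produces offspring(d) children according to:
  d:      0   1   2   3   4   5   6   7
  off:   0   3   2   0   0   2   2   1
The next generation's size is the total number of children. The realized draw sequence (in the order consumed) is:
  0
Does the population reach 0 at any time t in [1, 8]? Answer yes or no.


yes

gen 0: Z_0=1, draws=[0], offspring=[0], Z_1=0
gen 1: Z_1=0, draws=[], offspring=[], Z_2=0
gen 2: Z_2=0, draws=[], offspring=[], Z_3=0
gen 3: Z_3=0, draws=[], offspring=[], Z_4=0
gen 4: Z_4=0, draws=[], offspring=[], Z_5=0
gen 5: Z_5=0, draws=[], offspring=[], Z_6=0
gen 6: Z_6=0, draws=[], offspring=[], Z_7=0
gen 7: Z_7=0, draws=[], offspring=[], Z_8=0


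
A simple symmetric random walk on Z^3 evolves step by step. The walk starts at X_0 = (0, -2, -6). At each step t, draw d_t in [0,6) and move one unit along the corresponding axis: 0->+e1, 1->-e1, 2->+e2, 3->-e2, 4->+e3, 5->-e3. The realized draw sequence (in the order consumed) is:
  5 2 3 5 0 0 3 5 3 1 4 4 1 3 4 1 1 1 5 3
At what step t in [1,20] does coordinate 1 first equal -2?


t=0: X=(0, -2, -6), d=5 → -e3, X_1=(0, -2, -7)
t=1: X=(0, -2, -7), d=2 → +e2, X_2=(0, -1, -7)
t=2: X=(0, -1, -7), d=3 → -e2, X_3=(0, -2, -7)
t=3: X=(0, -2, -7), d=5 → -e3, X_4=(0, -2, -8)
t=4: X=(0, -2, -8), d=0 → +e1, X_5=(1, -2, -8)
t=5: X=(1, -2, -8), d=0 → +e1, X_6=(2, -2, -8)
t=6: X=(2, -2, -8), d=3 → -e2, X_7=(2, -3, -8)
t=7: X=(2, -3, -8), d=5 → -e3, X_8=(2, -3, -9)
t=8: X=(2, -3, -9), d=3 → -e2, X_9=(2, -4, -9)
t=9: X=(2, -4, -9), d=1 → -e1, X_10=(1, -4, -9)
t=10: X=(1, -4, -9), d=4 → +e3, X_11=(1, -4, -8)
t=11: X=(1, -4, -8), d=4 → +e3, X_12=(1, -4, -7)
t=12: X=(1, -4, -7), d=1 → -e1, X_13=(0, -4, -7)
t=13: X=(0, -4, -7), d=3 → -e2, X_14=(0, -5, -7)
t=14: X=(0, -5, -7), d=4 → +e3, X_15=(0, -5, -6)
t=15: X=(0, -5, -6), d=1 → -e1, X_16=(-1, -5, -6)
t=16: X=(-1, -5, -6), d=1 → -e1, X_17=(-2, -5, -6)
t=17: X=(-2, -5, -6), d=1 → -e1, X_18=(-3, -5, -6)
t=18: X=(-3, -5, -6), d=5 → -e3, X_19=(-3, -5, -7)
t=19: X=(-3, -5, -7), d=3 → -e2, X_20=(-3, -6, -7)

17


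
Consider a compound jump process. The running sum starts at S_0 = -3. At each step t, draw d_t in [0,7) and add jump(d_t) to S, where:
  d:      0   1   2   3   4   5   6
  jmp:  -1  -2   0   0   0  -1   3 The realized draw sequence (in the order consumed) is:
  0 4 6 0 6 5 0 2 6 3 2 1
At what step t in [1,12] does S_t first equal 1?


t=0: S=-3, d=0, jump=-1, S_1=-4
t=1: S=-4, d=4, jump=0, S_2=-4
t=2: S=-4, d=6, jump=3, S_3=-1
t=3: S=-1, d=0, jump=-1, S_4=-2
t=4: S=-2, d=6, jump=3, S_5=1
t=5: S=1, d=5, jump=-1, S_6=0
t=6: S=0, d=0, jump=-1, S_7=-1
t=7: S=-1, d=2, jump=0, S_8=-1
t=8: S=-1, d=6, jump=3, S_9=2
t=9: S=2, d=3, jump=0, S_10=2
t=10: S=2, d=2, jump=0, S_11=2
t=11: S=2, d=1, jump=-2, S_12=0

5


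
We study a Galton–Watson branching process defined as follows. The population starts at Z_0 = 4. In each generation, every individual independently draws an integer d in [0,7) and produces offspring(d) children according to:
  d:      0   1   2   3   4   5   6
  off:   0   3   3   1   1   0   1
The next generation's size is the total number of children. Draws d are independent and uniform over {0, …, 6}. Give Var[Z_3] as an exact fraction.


Outcome values over d=0..6: [0, 3, 3, 1, 1, 0, 1]
Σy = 9, Σy² = 21, M = 7
μ = 9/7 = 9/7,  σ² = 21/7 − (9/7)² = 66/49
V_0 = 0, E_0 = 4
V_1 = 66/49·E_0 + (9/7)²·V_0 = 264/49;  E_1 = 36/7
V_2 = 66/49·E_1 + (9/7)²·V_1 = 38016/2401;  E_2 = 324/49
V_3 = 66/49·E_2 + (9/7)²·V_2 = 4127112/117649;  E_3 = 2916/343

4127112/117649


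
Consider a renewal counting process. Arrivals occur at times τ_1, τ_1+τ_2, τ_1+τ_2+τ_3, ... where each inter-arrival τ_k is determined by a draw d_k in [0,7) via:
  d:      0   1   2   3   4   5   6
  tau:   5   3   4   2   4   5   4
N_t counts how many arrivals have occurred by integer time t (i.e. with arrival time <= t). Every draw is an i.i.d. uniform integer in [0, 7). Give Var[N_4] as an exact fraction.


Inter-arrival values over d=0..6: [5, 3, 4, 2, 4, 5, 4]
Each d has probability 1/7, so the pmf of τ is: f(2) = 1/7, f(3) = 1/7, f(4) = 3/7, f(5) = 2/7
Let p_n(j) = P(N_n = j), with p_0 = [1]. Condition on τ_1: p_n(0) = P(τ > n), and for j >= 1, p_n(j) = Σ_{k<=n} f(k)·p_{n−k}(j−1)
p_1 = [1]  (j = 0)
p_2 = [6/7, 1/7]  (j = 0..1)
p_3 = [5/7, 2/7]  (j = 0..1)
p_4 = [2/7, 34/49, 1/49]  (j = 0..2)
E[N_4] = Σ j·p_4(j) = 36/49;  E[N_4²] = Σ j²·p_4(j) = 38/49
Var[N_4] = 38/49 − (36/49)² = 566/2401

566/2401


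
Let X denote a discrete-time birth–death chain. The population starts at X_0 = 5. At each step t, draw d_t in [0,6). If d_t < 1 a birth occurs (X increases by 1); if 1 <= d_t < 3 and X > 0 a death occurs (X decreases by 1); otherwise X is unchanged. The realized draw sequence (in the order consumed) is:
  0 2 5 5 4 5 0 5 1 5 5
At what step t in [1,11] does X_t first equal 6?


1

t=0: X=5, d=0 → birth, X_1=6
t=1: X=6, d=2 → death, X_2=5
t=2: X=5, d=5 → hold, X_3=5
t=3: X=5, d=5 → hold, X_4=5
t=4: X=5, d=4 → hold, X_5=5
t=5: X=5, d=5 → hold, X_6=5
t=6: X=5, d=0 → birth, X_7=6
t=7: X=6, d=5 → hold, X_8=6
t=8: X=6, d=1 → death, X_9=5
t=9: X=5, d=5 → hold, X_10=5
t=10: X=5, d=5 → hold, X_11=5
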